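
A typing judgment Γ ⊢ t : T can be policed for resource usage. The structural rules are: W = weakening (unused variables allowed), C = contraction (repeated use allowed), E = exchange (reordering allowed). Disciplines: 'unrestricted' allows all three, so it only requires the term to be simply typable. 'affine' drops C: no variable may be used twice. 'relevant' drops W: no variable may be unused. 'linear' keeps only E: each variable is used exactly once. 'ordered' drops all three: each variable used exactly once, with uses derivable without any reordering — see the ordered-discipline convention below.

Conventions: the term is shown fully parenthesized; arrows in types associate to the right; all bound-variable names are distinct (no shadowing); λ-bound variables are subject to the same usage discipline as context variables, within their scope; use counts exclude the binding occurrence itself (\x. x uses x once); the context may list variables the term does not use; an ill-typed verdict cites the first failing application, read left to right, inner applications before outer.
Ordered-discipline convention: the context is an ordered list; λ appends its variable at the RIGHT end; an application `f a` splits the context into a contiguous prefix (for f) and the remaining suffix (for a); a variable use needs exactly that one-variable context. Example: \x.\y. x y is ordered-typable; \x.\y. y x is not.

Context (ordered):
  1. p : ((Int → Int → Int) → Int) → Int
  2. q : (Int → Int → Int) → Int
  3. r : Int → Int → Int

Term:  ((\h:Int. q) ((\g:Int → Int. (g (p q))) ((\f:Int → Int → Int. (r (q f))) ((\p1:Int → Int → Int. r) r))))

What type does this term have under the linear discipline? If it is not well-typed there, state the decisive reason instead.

not well-typed under linear — needs contraction — q ×3, r ×3; h, p1 never used (weakening)
usage: p: 1; q: 3; r: 3; h [bound]: 0; g [bound]: 1; f [bound]: 1; p1 [bound]: 0
order of uses: q, g, p, q, r, q, f, r, r
typing: the term checks, with type (Int → Int → Int) → Int
all disciplines: ordered ✗, linear ✗, affine ✗, relevant ✗, unrestricted ✓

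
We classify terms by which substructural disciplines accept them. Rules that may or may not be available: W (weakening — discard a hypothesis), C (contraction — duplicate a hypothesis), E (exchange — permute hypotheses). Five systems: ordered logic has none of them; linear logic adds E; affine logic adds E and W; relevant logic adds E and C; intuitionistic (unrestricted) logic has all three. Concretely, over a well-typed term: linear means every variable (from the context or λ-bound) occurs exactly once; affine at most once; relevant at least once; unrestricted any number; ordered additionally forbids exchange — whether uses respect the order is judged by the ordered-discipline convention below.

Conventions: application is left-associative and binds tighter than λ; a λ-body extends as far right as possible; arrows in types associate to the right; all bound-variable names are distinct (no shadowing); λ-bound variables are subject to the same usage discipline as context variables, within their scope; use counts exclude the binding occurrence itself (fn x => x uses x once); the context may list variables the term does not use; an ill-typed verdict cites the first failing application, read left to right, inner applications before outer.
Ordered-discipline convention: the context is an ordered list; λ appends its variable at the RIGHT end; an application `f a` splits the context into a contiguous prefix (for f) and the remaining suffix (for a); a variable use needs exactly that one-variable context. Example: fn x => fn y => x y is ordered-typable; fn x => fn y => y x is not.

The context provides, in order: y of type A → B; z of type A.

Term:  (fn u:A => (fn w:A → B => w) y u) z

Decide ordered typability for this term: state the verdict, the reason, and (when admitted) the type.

yes — one use each (y, z, u, w); ordered split holds; term : B
use counts: y: 1×, z: 1×, u [bound]: 1×, w [bound]: 1×
left-to-right use order: w, y, u, z
typing: well-typed — term : B
per-discipline verdicts: ordered ✓, linear ✓, affine ✓, relevant ✓, unrestricted ✓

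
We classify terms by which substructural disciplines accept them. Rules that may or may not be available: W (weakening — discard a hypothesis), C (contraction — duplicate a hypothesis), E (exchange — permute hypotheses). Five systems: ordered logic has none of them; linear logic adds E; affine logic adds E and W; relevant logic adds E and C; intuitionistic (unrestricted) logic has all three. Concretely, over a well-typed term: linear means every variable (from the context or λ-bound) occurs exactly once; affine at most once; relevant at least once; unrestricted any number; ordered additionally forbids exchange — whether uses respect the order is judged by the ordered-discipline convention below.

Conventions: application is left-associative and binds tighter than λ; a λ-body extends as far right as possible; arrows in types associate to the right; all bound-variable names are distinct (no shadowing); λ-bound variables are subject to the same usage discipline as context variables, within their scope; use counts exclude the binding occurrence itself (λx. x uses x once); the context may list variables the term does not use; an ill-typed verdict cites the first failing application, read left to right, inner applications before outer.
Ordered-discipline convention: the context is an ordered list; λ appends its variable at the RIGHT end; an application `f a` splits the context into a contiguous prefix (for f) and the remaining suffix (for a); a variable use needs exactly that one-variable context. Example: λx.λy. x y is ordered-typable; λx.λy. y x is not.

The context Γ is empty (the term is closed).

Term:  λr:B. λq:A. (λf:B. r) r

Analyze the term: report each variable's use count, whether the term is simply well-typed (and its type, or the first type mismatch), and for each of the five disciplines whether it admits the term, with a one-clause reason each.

counts: r (bound): 2, q (bound): 0, f (bound): 0
use order (left to right): r, r
typing: well-typed — term : B -> A -> B
ordered: ✗, uses contraction: r ×2; unused: q, f — weakening required
linear: ✗, uses contraction: r ×2; unused: q, f — weakening required
affine: ✗, uses contraction: r ×2
relevant: ✗, unused: q, f — weakening required
unrestricted: ✓, well-typed at B -> A -> B; no restrictions here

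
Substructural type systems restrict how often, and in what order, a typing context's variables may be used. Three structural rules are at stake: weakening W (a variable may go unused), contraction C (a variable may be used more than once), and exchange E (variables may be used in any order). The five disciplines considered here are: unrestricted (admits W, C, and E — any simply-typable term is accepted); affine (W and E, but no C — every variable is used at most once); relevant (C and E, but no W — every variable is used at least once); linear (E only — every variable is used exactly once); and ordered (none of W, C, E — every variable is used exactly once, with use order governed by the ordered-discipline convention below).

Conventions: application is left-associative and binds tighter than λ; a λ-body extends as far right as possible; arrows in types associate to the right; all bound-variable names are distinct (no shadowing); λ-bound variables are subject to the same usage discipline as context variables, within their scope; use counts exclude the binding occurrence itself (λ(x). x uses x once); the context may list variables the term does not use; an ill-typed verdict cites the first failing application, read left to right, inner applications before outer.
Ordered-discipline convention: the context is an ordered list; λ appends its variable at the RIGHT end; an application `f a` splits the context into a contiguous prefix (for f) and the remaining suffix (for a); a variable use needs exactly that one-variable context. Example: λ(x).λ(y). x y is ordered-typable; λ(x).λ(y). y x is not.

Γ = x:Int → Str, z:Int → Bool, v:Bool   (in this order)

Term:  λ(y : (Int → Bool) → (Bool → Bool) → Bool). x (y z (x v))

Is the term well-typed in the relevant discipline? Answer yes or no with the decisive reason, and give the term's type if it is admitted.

no — a type mismatch blocks all five
usage: x=2, z=1, v=1, y [bound]=1
left-to-right use order: x, y, z, x, v
typing: ill-typed: a function awaiting Int gets Bool
across the five disciplines: ordered ✗; linear ✗; affine ✗; relevant ✗; unrestricted ✗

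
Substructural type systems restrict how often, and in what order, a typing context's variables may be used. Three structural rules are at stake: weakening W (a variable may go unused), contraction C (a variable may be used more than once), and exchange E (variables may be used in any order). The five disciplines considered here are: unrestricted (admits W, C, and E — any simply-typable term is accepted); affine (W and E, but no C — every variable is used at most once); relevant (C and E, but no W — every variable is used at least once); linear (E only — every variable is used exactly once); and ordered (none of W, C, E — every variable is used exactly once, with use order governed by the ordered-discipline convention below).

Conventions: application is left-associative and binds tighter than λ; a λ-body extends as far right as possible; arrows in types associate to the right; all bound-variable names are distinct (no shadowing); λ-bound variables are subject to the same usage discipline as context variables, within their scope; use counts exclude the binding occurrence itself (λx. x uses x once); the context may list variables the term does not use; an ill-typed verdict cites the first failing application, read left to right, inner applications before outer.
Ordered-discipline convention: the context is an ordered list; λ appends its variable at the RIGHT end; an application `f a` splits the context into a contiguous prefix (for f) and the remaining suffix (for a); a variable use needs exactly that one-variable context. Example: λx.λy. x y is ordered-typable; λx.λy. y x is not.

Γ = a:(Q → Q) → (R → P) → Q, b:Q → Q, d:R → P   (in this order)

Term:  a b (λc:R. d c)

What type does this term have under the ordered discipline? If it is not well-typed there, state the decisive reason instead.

term : Q
counts: a: 1; b: 1; d: 1; c (bound): 1
uses in reading order: a, b, d, c
typing: ✓ — Q
across the five disciplines: ordered ✓ · linear ✓ · affine ✓ · relevant ✓ · unrestricted ✓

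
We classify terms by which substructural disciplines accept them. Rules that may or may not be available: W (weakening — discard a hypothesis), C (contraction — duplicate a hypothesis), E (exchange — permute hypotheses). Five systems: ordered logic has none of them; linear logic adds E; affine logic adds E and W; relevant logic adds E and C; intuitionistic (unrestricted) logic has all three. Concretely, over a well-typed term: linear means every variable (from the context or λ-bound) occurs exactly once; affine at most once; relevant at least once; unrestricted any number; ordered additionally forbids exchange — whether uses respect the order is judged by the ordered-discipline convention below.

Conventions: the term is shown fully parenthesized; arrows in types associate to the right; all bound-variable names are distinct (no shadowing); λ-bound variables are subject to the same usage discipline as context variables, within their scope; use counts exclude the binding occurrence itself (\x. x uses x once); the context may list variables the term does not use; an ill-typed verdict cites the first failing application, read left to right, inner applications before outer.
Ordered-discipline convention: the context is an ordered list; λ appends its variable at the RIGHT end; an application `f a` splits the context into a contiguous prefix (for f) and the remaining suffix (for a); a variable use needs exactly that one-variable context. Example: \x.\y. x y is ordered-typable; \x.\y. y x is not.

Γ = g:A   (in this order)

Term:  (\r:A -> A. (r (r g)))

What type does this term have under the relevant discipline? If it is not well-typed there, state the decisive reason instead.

term : (A -> A) -> A
use counts: g ×1, r [bound] ×2
left-to-right use order: r, r, g
typing: the term checks, with type (A -> A) -> A
summary: ordered ✗ · linear ✗ · affine ✗ · relevant ✓ · unrestricted ✓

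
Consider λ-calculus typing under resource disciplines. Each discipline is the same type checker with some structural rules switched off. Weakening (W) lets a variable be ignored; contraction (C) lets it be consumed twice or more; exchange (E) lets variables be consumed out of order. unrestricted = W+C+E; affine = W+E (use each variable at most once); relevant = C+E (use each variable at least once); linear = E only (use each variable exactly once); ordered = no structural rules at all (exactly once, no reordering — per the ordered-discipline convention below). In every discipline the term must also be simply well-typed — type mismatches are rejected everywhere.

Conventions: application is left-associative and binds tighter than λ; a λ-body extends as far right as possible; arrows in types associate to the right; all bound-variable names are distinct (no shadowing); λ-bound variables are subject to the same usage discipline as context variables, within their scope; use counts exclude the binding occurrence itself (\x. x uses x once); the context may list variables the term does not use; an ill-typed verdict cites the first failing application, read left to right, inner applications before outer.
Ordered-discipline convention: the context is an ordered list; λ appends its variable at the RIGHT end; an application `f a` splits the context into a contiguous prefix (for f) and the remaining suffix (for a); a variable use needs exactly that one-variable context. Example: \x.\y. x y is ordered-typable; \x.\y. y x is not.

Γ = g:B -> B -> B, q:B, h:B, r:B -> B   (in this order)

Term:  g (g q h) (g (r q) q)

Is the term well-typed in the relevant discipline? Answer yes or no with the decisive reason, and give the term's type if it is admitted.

yes — g, q, h, r: all used, weakening unneeded; term : B
usage: g ×3; q ×3; h ×1; r ×1
order of uses: g, g, q, h, g, r, q, q
typing: ✓ — B
summary: ordered ✗ · linear ✗ · affine ✗ · relevant ✓ · unrestricted ✓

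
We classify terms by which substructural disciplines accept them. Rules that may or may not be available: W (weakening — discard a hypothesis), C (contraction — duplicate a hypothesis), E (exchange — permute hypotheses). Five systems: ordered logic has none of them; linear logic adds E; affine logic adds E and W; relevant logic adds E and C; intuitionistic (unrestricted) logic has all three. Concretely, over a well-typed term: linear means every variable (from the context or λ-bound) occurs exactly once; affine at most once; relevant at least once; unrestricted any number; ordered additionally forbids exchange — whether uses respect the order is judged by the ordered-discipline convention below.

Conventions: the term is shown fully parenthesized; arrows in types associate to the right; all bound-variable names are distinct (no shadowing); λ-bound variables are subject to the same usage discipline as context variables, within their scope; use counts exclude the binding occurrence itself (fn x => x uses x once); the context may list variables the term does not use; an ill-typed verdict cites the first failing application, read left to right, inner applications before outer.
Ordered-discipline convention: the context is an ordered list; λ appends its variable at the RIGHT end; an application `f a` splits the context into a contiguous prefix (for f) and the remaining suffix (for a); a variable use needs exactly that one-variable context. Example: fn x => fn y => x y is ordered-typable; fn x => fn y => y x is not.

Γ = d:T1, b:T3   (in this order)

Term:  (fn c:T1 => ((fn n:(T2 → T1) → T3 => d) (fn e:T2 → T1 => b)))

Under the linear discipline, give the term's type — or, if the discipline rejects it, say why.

not well-typed under linear — unused: c, n, e — weakening required
variable uses: d=1, b=1, c [bound]=0, n [bound]=0, e [bound]=0
uses in reading order: d, b
typing: ✓ — T1 → T1
summary: ordered ✗ | linear ✗ | affine ✓ | relevant ✗ | unrestricted ✓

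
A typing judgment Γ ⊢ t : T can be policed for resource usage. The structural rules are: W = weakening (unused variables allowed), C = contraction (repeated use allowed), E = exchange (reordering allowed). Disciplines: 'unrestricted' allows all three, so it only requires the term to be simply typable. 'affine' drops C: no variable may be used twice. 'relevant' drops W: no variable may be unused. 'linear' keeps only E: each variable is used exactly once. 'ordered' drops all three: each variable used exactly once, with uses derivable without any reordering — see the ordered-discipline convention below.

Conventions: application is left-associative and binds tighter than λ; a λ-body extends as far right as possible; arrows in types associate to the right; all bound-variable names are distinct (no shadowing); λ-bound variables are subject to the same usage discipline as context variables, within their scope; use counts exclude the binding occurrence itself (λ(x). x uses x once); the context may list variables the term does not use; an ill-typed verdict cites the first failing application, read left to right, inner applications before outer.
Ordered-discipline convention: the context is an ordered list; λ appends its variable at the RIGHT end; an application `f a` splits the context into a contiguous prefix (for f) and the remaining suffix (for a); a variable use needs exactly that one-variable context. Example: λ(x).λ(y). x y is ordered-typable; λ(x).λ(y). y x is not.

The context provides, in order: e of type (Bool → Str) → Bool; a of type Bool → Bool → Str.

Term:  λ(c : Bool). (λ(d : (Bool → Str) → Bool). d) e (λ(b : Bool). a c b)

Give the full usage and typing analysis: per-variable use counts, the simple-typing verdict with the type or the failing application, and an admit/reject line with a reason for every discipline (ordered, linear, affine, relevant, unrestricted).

usage: e: 1×; a: 1×; c [bound]: 1×; d [bound]: 1×; b [bound]: 1×
uses in reading order: d, e, a, c, b
typing: well-typed — term : Bool → Bool
ordered: ✓ — single-use (e, a, c, d, b), ordered derivation ok
linear: ✓ — single use per variable (e, a, c, d, b)
affine: ✓ — no duplicate uses among e, a, c, d, b
relevant: ✓ — every one of e, a, c, d, b appears
unrestricted: ✓ — typability at Bool → Bool is all that's needed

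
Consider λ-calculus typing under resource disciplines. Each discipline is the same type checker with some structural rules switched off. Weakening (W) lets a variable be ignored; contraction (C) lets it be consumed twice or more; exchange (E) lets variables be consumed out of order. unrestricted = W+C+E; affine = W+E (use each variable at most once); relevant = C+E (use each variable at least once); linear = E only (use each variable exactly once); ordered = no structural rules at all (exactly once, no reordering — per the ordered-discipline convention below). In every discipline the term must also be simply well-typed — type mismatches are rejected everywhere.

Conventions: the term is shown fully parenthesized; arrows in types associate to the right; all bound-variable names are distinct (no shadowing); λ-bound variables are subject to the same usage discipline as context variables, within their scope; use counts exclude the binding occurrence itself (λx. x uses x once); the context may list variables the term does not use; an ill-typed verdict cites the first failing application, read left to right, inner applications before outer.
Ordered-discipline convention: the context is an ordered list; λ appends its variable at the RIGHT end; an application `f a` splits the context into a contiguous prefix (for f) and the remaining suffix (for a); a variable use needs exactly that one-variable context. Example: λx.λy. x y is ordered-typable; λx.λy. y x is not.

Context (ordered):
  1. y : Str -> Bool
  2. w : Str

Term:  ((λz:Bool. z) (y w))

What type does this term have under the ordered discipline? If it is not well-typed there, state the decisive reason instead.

term : Bool
variable uses: y: 1×; w: 1×; z (bound): 1×
order of uses: z, y, w
typing: well-typed at Bool
all disciplines: ordered ✓; linear ✓; affine ✓; relevant ✓; unrestricted ✓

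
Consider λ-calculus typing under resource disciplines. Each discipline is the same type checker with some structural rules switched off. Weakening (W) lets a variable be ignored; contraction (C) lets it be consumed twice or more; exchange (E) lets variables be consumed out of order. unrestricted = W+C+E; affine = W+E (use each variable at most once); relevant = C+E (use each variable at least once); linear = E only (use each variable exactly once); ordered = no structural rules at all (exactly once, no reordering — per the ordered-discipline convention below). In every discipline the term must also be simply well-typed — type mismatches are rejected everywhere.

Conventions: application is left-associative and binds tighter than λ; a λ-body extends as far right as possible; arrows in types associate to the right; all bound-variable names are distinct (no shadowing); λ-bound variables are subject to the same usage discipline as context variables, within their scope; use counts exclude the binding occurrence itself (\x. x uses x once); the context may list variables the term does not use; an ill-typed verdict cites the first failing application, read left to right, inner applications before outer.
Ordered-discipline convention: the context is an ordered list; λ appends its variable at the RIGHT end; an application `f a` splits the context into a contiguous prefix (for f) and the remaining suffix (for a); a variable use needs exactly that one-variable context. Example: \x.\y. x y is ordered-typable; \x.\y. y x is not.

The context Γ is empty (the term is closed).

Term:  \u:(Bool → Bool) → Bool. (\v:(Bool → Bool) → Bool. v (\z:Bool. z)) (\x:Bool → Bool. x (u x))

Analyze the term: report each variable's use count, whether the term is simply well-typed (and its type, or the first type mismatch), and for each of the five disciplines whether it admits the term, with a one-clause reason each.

variable uses: u (λ-bound): 1, v (λ-bound): 1, z (λ-bound): 1, x (λ-bound): 2
use order (left to right): v, z, x, u, x
typing: the term checks, with type ((Bool → Bool) → Bool) → Bool
ordered: ✗, needs contraction — x ×2
linear: ✗, needs contraction — x ×2
affine: ✗, needs contraction — x ×2
relevant: ✓, none of u, v, z, x goes unused
unrestricted: ✓, type-checks (((Bool → Bool) → Bool) → Bool) and nothing is barred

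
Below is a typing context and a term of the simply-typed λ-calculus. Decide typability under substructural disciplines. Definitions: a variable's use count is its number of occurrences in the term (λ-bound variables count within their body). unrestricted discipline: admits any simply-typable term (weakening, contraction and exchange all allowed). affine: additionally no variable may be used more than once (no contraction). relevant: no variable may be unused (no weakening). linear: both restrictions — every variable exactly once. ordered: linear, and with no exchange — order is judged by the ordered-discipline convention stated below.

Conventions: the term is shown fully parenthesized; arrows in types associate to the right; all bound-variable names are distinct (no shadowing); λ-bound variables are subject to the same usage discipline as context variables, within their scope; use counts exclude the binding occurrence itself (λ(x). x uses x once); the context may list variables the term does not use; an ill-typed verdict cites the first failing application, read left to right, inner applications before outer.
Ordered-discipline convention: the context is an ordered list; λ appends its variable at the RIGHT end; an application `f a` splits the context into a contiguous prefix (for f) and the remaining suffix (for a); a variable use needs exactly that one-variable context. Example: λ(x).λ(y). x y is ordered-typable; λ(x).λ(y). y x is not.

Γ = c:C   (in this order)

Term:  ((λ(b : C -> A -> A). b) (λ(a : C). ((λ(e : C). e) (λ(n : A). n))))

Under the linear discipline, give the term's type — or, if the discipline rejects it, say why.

not well-typed under linear — a type mismatch blocks all five
counts: c ×0; b (bound) ×1; a (bound) ×0; e (bound) ×1; n (bound) ×1
left-to-right use order: b, e, n
typing: ill-typed: a function awaiting C gets A -> A
all disciplines: ordered ✗ · linear ✗ · affine ✗ · relevant ✗ · unrestricted ✗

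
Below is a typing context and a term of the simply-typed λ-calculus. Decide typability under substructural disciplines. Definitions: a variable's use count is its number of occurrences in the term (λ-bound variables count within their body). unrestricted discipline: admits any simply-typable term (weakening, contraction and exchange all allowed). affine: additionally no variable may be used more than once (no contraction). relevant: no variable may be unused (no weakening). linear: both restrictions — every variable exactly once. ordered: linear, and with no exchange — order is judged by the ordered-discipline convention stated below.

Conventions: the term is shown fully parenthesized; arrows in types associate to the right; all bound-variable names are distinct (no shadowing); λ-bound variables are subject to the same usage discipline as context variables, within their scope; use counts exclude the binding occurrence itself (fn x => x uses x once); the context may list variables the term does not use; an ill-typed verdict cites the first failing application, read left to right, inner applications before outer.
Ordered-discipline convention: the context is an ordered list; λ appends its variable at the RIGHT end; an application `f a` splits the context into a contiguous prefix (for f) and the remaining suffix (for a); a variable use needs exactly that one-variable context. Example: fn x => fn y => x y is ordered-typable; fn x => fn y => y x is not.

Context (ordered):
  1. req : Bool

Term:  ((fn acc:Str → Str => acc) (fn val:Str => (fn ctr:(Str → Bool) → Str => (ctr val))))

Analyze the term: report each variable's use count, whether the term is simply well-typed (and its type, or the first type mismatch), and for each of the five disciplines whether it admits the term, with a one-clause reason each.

use counts: req ×0; acc (bound) ×1; val (bound) ×1; ctr (bound) ×1
uses in reading order: acc, ctr, val
typing: ill-typed: an application expects Str → Bool but receives Str
ordered: ✗ — not simply typable
linear: ✗ — fails simple typing
affine: ✗ — a type mismatch blocks all five
relevant: ✗ — the type mismatch rejects it
unrestricted: ✗ — not simply typable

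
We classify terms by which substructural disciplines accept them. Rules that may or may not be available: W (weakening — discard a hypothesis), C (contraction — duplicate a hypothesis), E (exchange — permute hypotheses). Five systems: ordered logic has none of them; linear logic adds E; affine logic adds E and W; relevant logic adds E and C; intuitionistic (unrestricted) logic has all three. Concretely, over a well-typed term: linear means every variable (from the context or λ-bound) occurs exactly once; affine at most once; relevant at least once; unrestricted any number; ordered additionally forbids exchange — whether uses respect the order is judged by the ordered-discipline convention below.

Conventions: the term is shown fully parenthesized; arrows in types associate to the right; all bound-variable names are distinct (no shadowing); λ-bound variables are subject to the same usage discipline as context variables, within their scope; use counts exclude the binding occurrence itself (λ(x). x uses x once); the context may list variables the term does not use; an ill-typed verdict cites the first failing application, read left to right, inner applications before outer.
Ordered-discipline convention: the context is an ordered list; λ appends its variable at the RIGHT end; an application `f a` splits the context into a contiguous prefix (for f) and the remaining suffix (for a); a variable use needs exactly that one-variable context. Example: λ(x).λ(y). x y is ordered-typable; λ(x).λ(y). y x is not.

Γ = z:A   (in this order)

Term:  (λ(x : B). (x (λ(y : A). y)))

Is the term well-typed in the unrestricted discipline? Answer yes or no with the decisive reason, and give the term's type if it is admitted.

no — fails simple typing
variable uses: z=0; x (λ-bound)=1; y (λ-bound)=1
order of uses: x, y
typing: ill-typed: applying a non-function (B)
across the five disciplines: ordered ✗ · linear ✗ · affine ✗ · relevant ✗ · unrestricted ✗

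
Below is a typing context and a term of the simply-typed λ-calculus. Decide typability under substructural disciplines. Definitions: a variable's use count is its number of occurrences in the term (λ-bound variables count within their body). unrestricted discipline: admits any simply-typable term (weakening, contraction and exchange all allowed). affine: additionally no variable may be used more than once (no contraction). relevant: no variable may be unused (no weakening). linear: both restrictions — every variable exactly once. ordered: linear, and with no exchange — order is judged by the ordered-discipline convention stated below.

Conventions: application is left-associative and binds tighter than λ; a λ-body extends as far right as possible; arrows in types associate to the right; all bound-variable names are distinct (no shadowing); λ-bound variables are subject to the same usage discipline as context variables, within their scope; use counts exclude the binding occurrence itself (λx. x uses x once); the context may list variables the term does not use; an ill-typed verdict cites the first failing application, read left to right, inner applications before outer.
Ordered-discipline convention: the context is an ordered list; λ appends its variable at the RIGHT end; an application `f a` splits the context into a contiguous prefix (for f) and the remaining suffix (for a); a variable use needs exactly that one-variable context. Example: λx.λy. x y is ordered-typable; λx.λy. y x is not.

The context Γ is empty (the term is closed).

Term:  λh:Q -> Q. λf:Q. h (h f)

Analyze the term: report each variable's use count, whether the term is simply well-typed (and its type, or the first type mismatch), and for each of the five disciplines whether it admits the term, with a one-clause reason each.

use counts: h (bound) ×2, f (bound) ×1
order of uses: h, h, f
typing: well-typed — term : (Q -> Q) -> Q -> Q
ordered ✗ (uses contraction: h ×2)
linear ✗ (uses contraction: h ×2)
affine ✗ (uses contraction: h ×2)
relevant ✓ (at least one use each (h, f))
unrestricted ✓ (simply typable at (Q -> Q) -> Q -> Q; W, C, E all held)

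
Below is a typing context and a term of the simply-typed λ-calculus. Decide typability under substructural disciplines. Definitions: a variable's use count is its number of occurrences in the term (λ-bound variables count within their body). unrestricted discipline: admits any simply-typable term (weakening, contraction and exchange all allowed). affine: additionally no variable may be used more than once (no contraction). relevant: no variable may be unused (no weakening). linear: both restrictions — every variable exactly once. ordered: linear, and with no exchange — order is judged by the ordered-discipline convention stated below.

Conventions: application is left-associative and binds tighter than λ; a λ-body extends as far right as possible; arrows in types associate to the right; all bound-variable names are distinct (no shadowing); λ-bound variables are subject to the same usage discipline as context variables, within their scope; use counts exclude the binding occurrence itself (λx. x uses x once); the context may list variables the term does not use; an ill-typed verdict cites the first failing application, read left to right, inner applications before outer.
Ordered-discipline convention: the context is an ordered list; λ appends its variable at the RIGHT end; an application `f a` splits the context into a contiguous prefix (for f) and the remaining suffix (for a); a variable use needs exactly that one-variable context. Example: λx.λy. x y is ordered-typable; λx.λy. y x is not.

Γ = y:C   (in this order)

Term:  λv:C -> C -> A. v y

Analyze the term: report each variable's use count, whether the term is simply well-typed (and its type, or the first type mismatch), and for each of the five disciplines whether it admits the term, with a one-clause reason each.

counts: y: 1×, v (λ-bound): 1×
left-to-right use order: v, y
typing: well-typed at (C -> C -> A) -> C -> A
ordered: ✗, no contiguous prefix/suffix split fits v, y
linear: ✓, exactly-once usage across y, v
affine: ✓, none of y, v used more than once
relevant: ✓, at least one use each (y, v)
unrestricted: ✓, type-checks ((C -> C -> A) -> C -> A) and nothing is barred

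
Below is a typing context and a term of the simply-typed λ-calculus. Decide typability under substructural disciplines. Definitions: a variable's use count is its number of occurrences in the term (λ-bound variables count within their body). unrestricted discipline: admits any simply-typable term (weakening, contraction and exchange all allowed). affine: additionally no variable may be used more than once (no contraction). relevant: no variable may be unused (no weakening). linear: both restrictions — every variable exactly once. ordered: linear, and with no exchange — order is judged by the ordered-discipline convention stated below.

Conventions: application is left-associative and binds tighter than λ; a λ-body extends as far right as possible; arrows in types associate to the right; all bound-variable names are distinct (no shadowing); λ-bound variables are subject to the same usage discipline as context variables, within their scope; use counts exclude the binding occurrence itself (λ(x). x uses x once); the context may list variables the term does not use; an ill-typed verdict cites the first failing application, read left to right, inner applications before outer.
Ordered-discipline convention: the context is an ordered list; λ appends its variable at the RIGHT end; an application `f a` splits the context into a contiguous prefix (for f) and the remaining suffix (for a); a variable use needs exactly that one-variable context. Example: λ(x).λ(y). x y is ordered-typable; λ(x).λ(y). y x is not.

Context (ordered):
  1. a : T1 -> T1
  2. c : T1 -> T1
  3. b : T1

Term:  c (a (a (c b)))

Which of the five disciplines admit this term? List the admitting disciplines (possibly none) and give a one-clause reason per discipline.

admitted in: relevant, unrestricted
use counts: a: 2; c: 2; b: 1
use order (left to right): c, a, a, c, b
typing: well-typed at T1
ordered: ✗, uses contraction: a ×2, c ×2
linear: ✗, uses contraction: a ×2, c ×2
affine: ✗, uses contraction: a ×2, c ×2
relevant: ✓, none of a, c, b goes unused
unrestricted: ✓, simply typable at T1; W, C, E all held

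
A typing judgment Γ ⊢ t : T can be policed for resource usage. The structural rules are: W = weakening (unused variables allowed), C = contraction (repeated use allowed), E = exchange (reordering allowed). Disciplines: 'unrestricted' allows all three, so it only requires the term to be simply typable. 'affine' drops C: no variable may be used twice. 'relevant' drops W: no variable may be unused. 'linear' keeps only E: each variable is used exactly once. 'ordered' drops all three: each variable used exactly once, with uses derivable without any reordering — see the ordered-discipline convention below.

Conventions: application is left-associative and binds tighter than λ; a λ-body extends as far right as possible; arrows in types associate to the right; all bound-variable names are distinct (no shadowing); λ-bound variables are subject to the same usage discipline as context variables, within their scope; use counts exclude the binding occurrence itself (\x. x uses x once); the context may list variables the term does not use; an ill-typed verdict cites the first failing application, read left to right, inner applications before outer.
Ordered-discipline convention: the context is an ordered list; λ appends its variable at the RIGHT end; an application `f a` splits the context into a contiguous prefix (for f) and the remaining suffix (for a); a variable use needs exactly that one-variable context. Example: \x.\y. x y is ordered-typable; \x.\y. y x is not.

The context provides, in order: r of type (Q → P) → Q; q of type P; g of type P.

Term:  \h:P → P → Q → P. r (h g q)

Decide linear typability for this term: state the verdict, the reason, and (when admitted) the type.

yes — single use per variable (r, q, g, h); term : (P → P → Q → P) → Q
variable uses: r: 1; q: 1; g: 1; h [bound]: 1
use order (left to right): r, h, g, q
typing: well-typed — term : (P → P → Q → P) → Q
all disciplines: ordered ✗ | linear ✓ | affine ✓ | relevant ✓ | unrestricted ✓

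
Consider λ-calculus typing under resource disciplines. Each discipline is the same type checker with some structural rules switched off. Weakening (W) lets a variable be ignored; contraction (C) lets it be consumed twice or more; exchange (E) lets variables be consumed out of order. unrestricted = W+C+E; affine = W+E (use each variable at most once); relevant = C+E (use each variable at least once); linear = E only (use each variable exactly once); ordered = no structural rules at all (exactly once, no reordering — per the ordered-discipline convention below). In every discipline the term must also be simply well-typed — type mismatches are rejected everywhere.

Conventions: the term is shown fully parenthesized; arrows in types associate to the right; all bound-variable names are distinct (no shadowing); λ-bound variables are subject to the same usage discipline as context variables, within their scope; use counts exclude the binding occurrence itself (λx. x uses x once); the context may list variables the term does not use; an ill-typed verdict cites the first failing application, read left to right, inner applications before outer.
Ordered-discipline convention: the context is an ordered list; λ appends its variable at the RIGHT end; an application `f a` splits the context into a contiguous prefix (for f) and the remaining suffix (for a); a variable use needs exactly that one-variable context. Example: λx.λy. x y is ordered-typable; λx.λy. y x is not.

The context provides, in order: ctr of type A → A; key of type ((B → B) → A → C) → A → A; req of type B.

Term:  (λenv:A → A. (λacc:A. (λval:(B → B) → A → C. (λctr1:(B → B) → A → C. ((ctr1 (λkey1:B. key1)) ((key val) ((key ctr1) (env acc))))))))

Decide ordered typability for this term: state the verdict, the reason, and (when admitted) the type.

no — needs contraction — key ×2, ctr1 ×2; needs weakening: ctr, req unused
usage: ctr: 0×, key: 2×, req: 0×, env (bound): 1×, acc (bound): 1×, val (bound): 1×, ctr1 (bound): 2×, key1 (bound): 1×
uses in reading order: ctr1, key1, key, val, key, ctr1, env, acc
typing: the term checks, with type (A → A) → A → ((B → B) → A → C) → ((B → B) → A → C) → C
per-discipline verdicts: ordered ✗; linear ✗; affine ✗; relevant ✗; unrestricted ✓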